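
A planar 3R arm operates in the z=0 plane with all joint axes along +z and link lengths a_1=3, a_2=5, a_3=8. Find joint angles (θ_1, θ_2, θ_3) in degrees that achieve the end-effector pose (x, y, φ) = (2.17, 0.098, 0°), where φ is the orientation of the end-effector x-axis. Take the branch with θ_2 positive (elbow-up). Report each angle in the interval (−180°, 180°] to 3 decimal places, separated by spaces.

wrist centre = target − a_3·(cos φ, sin φ) = (-5.8300, 0.0980)
cos θ_2 = (33.9985−3²−5²)/(2·3·5) = -0.0000; θ_2 = 90.0029° (elbow-up)
β = atan2(0.0980,-5.8300) = 179.0370°; ψ = atan2(5.0000,2.9998) = 59.0383°
θ_1 = β − ψ = 119.9986°
θ_3 = φ − θ_1 − θ_2 = 149.9985° (wrapped to (-180°,180°])

119.999 90.003 149.999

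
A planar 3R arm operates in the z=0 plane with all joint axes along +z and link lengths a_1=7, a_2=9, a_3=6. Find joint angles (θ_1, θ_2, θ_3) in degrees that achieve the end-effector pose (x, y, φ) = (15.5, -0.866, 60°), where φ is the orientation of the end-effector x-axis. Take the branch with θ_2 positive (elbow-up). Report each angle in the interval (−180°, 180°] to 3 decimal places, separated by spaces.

-60.000 60.000 60.000

wrist centre = target − a_3·(cos φ, sin φ) = (12.5000, -6.0622)
cos θ_2 = (192.9997−7²−9²)/(2·7·9) = 0.5000; θ_2 = 60.0002° (elbow-up)
β = atan2(-6.0622,12.5000) = -25.8721°; ψ = atan2(7.7942,11.5000) = 34.1279°
θ_1 = β − ψ = -60.0000°
θ_3 = φ − θ_1 − θ_2 = 59.9998° (wrapped to (-180°,180°])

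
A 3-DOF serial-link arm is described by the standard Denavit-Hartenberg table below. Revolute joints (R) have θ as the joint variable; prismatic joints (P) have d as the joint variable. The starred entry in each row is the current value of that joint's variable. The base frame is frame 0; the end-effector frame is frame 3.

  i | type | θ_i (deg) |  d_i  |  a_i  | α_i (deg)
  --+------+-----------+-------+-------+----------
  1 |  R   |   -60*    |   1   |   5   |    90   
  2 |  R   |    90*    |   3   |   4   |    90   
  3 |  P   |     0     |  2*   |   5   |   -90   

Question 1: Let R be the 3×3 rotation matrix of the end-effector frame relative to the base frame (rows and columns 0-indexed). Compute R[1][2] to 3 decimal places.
End-effector z-axis (col 2 of R) = (-0.8660,-0.5000,0.0000)
R[1][2] = -0.5000

-0.500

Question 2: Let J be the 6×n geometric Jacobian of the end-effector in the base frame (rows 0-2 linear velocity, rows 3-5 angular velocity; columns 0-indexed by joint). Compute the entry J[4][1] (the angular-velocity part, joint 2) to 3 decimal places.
-0.500

axis z_1 = (-0.8660,-0.5000,0.0000); lever o_n−o_1 = (-1.5981,-3.2321,9.0000)
cross product → J_v[:, 1] = (-4.5000,7.7942,2.0000)
J_ω[:, 1] = z_1
entry J[4][1] = -0.5000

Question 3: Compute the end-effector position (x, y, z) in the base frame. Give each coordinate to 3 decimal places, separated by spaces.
after link 1: o_1 = (2.5000, -4.3301, 1.0000)
after link 2: o_2 = (-0.0981, -5.8301, 5.0000)
after link 3: o_3 = (0.9019, -7.5622, 10.0000)

0.902 -7.562 10.000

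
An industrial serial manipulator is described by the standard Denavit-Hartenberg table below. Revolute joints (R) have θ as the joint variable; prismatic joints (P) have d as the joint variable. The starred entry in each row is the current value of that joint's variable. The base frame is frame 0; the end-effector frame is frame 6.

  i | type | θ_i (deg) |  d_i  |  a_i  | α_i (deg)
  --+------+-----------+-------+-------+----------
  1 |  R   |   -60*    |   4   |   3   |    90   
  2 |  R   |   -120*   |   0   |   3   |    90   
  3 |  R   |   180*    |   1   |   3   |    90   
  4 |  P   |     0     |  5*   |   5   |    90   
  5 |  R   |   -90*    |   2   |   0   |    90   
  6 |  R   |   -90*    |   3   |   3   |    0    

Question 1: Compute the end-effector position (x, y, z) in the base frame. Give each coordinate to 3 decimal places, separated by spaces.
-3.196 -4.464 6.732

after link 1: o_1 = (1.5000, -2.5981, 4.0000)
after link 2: o_2 = (0.7500, -1.2990, 1.4019)
after link 3: o_3 = (1.0670, -1.8481, 4.5000)
after link 4: o_4 = (-2.0131, -6.5131, 8.8301)
after link 5: o_5 = (-1.1471, -8.0131, 7.8301)
after link 6: o_6 = (-3.1962, -4.4641, 6.7321)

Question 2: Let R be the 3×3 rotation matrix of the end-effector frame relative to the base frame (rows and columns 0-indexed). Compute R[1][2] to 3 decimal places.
0.433

End-effector z-axis (col 2 of R) = (-0.2500,0.4330,-0.8660)
R[1][2] = 0.4330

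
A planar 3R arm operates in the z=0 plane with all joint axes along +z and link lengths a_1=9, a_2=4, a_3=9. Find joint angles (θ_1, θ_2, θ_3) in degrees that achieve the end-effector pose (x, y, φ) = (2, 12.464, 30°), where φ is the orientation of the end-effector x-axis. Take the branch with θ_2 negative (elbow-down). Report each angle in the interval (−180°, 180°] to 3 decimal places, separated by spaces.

wrist centre = target − a_3·(cos φ, sin φ) = (-5.7942, 7.9640)
cos θ_2 = (96.9984−9²−4²)/(2·9·4) = -0.0000; θ_2 = -90.0013° (elbow-down)
β = atan2(7.9640,-5.7942) = 126.0379°; ψ = atan2(-4.0000,8.9999) = -23.9627°
θ_1 = β − ψ = 150.0006°
θ_3 = φ − θ_1 − θ_2 = -29.9993° (wrapped to (-180°,180°])

150.001 -90.001 -29.999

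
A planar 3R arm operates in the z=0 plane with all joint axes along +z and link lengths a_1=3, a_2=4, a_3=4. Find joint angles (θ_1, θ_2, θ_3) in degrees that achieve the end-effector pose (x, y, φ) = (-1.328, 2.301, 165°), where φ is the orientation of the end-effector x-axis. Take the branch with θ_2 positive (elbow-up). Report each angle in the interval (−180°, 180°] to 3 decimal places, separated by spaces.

wrist centre = target − a_3·(cos φ, sin φ) = (2.5357, 1.2657)
cos θ_2 = (8.0318−3²−4²)/(2·3·4) = -0.7070; θ_2 = 134.9919° (elbow-up)
β = atan2(1.2657,2.5357) = 26.5266°; ψ = atan2(2.8288,0.1720) = 86.5211°
θ_1 = β − ψ = -59.9945°
θ_3 = φ − θ_1 − θ_2 = 90.0026° (wrapped to (-180°,180°])

-59.994 134.992 90.003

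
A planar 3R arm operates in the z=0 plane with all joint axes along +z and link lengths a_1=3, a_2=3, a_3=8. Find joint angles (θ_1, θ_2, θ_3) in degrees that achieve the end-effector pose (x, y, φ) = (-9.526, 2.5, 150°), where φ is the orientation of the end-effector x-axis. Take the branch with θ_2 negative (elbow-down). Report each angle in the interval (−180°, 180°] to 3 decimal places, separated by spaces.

wrist centre = target − a_3·(cos φ, sin φ) = (-2.5978, -1.5000)
cos θ_2 = (8.9985−3²−3²)/(2·3·3) = -0.5001; θ_2 = -120.0053° (elbow-down)
β = atan2(-1.5000,-2.5978) = -149.9973°; ψ = atan2(-2.5979,1.4998) = -60.0027°
θ_1 = β − ψ = -89.9947°
θ_3 = φ − θ_1 − θ_2 = -0.0000° (wrapped to (-180°,180°])

-89.995 -120.005 -0.000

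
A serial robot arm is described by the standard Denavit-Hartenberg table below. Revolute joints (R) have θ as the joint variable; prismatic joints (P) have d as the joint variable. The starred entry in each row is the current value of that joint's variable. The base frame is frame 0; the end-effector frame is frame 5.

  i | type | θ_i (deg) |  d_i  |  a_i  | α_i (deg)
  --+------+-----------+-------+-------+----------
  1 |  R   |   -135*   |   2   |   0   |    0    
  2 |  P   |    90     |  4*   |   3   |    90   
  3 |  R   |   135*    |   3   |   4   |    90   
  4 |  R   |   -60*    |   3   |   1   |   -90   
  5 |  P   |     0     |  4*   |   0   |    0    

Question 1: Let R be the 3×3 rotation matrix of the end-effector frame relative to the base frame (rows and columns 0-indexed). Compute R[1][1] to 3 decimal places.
0.500

End-effector y-axis (col 1 of R) = (-0.5000,0.5000,-0.7071)
R[1][1] = 0.5000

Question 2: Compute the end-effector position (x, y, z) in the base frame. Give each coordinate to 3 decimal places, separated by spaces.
-3.284 -2.562 13.753

after link 1: o_1 = (0.0000, 0.0000, 2.0000)
after link 2: o_2 = (2.1213, -2.1213, 6.0000)
after link 3: o_3 = (-2.0000, -2.2426, 8.8284)
after link 4: o_4 = (-0.1376, -2.8803, 11.3033)
after link 5: o_5 = (-3.2839, -2.5624, 13.7528)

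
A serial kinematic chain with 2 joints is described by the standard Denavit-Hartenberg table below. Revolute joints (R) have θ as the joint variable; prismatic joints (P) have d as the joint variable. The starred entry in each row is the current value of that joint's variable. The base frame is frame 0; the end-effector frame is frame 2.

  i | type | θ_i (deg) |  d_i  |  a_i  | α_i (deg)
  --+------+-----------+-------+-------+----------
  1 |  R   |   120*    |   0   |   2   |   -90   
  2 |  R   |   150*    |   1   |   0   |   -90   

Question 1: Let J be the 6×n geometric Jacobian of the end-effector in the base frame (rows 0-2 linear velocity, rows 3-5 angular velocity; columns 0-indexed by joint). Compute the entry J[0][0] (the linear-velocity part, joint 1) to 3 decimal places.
axis z_0 = ẑ; lever o_n−o_0 = (-1.8660,1.2321,0.0000)
cross product → J_v[:, 0] = (-1.2321,-1.8660,0.0000)
J_ω[:, 0] = z_0
entry J[0][0] = -1.2321

-1.232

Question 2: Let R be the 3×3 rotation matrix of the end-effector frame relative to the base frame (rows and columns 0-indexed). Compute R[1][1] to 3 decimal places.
0.500

End-effector y-axis (col 1 of R) = (0.8660,0.5000,-0.0000)
R[1][1] = 0.5000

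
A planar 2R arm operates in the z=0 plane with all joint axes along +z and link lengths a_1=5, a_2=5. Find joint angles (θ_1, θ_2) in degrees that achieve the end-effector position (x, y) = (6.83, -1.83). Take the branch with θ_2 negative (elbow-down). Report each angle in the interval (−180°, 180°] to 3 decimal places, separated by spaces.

30.002 -90.003

cos θ_2 = (49.9978−5²−5²)/(2·5·5) = -0.0000; θ_2 = -90.0025° (elbow-down)
β = atan2(-1.8300,6.8300) = -14.9993°; ψ = atan2(-5.0000,4.9998) = -45.0013°
θ_1 = β − ψ = 30.0020°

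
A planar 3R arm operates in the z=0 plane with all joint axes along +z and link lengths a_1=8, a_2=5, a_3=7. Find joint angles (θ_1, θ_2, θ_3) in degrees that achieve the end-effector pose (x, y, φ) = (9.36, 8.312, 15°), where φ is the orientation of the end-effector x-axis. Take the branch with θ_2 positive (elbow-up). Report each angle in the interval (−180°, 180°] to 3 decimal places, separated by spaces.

wrist centre = target − a_3·(cos φ, sin φ) = (2.5985, 6.5003)
cos θ_2 = (49.0058−8²−5²)/(2·8·5) = -0.4999; θ_2 = 119.9952° (elbow-up)
β = atan2(6.5003,2.5985) = 68.2107°; ψ = atan2(4.3303,5.5004) = 38.2127°
θ_1 = β − ψ = 29.9979°
θ_3 = φ − θ_1 − θ_2 = -134.9932° (wrapped to (-180°,180°])

29.998 119.995 -134.993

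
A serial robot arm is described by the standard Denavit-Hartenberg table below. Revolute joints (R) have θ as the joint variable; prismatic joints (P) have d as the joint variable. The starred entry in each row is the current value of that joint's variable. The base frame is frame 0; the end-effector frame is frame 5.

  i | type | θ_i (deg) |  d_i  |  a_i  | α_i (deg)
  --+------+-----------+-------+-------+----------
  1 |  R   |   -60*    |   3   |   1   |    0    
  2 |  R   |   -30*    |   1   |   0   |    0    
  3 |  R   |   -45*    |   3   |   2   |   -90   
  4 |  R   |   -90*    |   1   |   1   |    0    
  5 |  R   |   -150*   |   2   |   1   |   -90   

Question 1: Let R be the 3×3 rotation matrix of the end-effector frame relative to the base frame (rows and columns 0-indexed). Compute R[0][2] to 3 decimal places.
0.612

End-effector z-axis (col 2 of R) = (0.6124,0.6124,0.5000)
R[0][2] = 0.6124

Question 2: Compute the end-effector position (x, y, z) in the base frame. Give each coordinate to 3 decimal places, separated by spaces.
1.561 -4.048 7.134

after link 1: o_1 = (0.5000, -0.8660, 3.0000)
after link 2: o_2 = (0.5000, -0.8660, 4.0000)
after link 3: o_3 = (-0.9142, -2.2802, 7.0000)
after link 4: o_4 = (-0.2071, -2.9873, 8.0000)
after link 5: o_5 = (1.5607, -4.0480, 7.1340)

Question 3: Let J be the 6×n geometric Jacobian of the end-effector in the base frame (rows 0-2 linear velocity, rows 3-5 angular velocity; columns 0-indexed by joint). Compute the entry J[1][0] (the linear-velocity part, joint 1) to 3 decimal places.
1.561

axis z_0 = ẑ; lever o_n−o_0 = (1.5607,-4.0480,7.1340)
cross product → J_v[:, 0] = (4.0480,1.5607,-0.0000)
J_ω[:, 0] = z_0
entry J[1][0] = 1.5607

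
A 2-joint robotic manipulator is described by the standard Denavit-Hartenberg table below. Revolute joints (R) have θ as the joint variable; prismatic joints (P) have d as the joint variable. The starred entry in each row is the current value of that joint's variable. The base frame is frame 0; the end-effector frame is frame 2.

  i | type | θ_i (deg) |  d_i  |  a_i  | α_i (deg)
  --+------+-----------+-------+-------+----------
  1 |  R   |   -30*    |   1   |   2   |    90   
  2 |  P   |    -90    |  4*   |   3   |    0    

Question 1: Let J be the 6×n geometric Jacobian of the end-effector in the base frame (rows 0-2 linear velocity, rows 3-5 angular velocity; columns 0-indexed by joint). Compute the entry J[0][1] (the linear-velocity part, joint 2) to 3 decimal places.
prismatic axis z_1 = (-0.5000,-0.8660,0.0000)
J_v[:, 1] = z_1; J_ω[:, 1] = (0,0,0)
entry J[0][1] = -0.5000

-0.500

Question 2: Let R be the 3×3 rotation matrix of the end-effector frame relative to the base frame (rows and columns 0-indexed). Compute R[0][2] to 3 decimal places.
End-effector z-axis (col 2 of R) = (-0.5000,-0.8660,0.0000)
R[0][2] = -0.5000

-0.500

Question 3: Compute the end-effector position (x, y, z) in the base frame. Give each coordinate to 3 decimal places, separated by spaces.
after link 1: o_1 = (1.7321, -1.0000, 1.0000)
after link 2: o_2 = (-0.2679, -4.4641, -2.0000)

-0.268 -4.464 -2.000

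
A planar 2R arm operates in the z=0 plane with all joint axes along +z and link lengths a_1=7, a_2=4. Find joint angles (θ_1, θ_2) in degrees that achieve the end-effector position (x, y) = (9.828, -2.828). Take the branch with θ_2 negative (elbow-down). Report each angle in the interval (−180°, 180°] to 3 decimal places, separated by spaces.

0.007 -45.016

cos θ_2 = (104.5872−7²−4²)/(2·7·4) = 0.7069; θ_2 = -45.0156° (elbow-down)
β = atan2(-2.8280,9.8280) = -16.0531°; ψ = atan2(-2.8292,9.8277) = -16.0601°
θ_1 = β − ψ = 0.0070°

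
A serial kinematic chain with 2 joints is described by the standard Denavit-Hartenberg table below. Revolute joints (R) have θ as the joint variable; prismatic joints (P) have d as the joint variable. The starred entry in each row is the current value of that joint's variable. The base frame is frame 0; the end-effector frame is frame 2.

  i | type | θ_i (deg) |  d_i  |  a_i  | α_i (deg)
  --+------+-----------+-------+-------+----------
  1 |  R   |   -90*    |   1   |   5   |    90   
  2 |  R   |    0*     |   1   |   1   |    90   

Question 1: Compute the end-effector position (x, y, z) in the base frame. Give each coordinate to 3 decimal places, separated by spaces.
after link 1: o_1 = (0.0000, -5.0000, 1.0000)
after link 2: o_2 = (-1.0000, -6.0000, 1.0000)

-1.000 -6.000 1.000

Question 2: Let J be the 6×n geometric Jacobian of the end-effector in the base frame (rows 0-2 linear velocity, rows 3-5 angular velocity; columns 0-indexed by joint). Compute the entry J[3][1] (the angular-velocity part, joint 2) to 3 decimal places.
-1.000

axis z_1 = (-1.0000,-0.0000,0.0000); lever o_n−o_1 = (-1.0000,-1.0000,0.0000)
cross product → J_v[:, 1] = (0.0000,-0.0000,1.0000)
J_ω[:, 1] = z_1
entry J[3][1] = -1.0000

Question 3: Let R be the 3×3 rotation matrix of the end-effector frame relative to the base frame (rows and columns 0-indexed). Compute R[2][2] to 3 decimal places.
End-effector z-axis (col 2 of R) = (-0.0000,-0.0000,-1.0000)
R[2][2] = -1.0000

-1.000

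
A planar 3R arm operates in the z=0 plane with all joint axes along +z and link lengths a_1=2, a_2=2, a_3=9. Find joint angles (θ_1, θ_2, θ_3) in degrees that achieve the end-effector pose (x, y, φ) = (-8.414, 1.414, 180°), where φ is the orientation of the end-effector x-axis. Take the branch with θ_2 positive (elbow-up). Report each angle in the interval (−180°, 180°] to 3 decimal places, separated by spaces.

wrist centre = target − a_3·(cos φ, sin φ) = (0.5860, 1.4140)
cos θ_2 = (2.3428−2²−2²)/(2·2·2) = -0.7072; θ_2 = 135.0036° (elbow-up)
β = atan2(1.4140,0.5860) = 67.4896°; ψ = atan2(1.4141,0.5857) = 67.5018°
θ_1 = β − ψ = -0.0122°
θ_3 = φ − θ_1 − θ_2 = 45.0087° (wrapped to (-180°,180°])

-0.012 135.004 45.009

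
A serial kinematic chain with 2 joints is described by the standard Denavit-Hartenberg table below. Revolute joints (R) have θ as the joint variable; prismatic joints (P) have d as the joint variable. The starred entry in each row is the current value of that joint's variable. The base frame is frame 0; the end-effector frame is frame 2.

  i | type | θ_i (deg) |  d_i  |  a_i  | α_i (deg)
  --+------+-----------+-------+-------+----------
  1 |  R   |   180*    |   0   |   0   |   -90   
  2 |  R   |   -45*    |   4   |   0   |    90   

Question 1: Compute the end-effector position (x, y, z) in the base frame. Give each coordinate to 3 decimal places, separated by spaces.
-0.000 -4.000 0.000

after link 1: o_1 = (0.0000, 0.0000, 0.0000)
after link 2: o_2 = (-0.0000, -4.0000, 0.0000)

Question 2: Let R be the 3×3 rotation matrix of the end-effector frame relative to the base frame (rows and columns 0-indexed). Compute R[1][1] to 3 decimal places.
End-effector y-axis (col 1 of R) = (-0.0000,-1.0000,0.0000)
R[1][1] = -1.0000

-1.000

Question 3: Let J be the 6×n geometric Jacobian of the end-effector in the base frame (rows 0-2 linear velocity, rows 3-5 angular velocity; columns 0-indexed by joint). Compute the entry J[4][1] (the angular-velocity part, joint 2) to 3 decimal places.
-1.000

axis z_1 = (-0.0000,-1.0000,0.0000); lever o_n−o_1 = (-0.0000,-4.0000,0.0000)
cross product → J_v[:, 1] = (0.0000,0.0000,0.0000)
J_ω[:, 1] = z_1
entry J[4][1] = -1.0000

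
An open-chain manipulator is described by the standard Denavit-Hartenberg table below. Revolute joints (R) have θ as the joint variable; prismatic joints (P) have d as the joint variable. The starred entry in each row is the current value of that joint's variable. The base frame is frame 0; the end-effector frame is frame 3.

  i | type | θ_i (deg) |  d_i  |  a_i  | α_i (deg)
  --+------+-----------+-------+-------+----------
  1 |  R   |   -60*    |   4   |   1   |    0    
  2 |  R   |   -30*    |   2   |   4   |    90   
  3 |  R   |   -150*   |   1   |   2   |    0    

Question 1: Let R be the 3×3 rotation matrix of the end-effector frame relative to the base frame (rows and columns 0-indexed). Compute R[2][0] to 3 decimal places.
-0.500

End-effector x-axis (col 0 of R) = (-0.0000,0.8660,-0.5000)
R[2][0] = -0.5000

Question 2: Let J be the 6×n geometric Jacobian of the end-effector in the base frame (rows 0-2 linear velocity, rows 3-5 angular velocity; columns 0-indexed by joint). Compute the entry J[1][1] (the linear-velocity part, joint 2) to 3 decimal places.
axis z_1 = (0.0000,0.0000,1.0000); lever o_n−o_1 = (-1.0000,-2.2679,1.0000)
cross product → J_v[:, 1] = (2.2679,-1.0000,0.0000)
J_ω[:, 1] = z_1
entry J[1][1] = -1.0000

-1.000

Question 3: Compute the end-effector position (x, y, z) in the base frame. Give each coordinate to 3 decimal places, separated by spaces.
after link 1: o_1 = (0.5000, -0.8660, 4.0000)
after link 2: o_2 = (0.5000, -4.8660, 6.0000)
after link 3: o_3 = (-0.5000, -3.1340, 5.0000)

-0.500 -3.134 5.000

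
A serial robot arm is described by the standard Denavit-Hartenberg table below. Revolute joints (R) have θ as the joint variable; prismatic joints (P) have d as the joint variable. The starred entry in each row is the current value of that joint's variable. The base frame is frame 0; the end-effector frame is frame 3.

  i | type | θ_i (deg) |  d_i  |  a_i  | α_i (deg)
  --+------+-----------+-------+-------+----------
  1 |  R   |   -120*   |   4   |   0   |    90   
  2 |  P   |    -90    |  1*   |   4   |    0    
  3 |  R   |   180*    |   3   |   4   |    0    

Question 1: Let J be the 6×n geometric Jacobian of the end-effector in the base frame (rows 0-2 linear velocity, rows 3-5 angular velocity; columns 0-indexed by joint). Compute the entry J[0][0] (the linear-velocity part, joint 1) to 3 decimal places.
-2.000

axis z_0 = ẑ; lever o_n−o_0 = (-3.4641,2.0000,4.0000)
cross product → J_v[:, 0] = (-2.0000,-3.4641,0.0000)
J_ω[:, 0] = z_0
entry J[0][0] = -2.0000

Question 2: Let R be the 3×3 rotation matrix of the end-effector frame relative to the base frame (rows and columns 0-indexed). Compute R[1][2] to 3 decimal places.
End-effector z-axis (col 2 of R) = (-0.8660,0.5000,0.0000)
R[1][2] = 0.5000

0.500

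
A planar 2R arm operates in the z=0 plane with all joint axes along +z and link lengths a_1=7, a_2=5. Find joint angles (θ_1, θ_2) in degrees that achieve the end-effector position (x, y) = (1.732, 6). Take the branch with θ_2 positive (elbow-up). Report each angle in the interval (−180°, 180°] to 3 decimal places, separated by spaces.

cos θ_2 = (38.9998−7²−5²)/(2·7·5) = -0.5000; θ_2 = 120.0002° (elbow-up)
β = atan2(6.0000,1.7320) = 73.8983°; ψ = atan2(4.3301,4.5000) = 43.8979°
θ_1 = β − ψ = 30.0004°

30.000 120.000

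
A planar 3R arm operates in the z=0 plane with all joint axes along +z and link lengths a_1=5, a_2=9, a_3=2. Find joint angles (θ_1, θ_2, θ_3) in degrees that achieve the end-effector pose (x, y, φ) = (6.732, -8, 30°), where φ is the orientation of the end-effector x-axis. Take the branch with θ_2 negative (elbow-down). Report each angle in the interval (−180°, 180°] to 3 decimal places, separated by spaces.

wrist centre = target − a_3·(cos φ, sin φ) = (4.9999, -9.0000)
cos θ_2 = (105.9995−5²−9²)/(2·5·9) = -0.0000; θ_2 = -90.0003° (elbow-down)
β = atan2(-9.0000,4.9999) = -60.9456°; ψ = atan2(-9.0000,4.9999) = -60.9456°
θ_1 = β − ψ = -0.0000°
θ_3 = φ − θ_1 − θ_2 = 120.0003° (wrapped to (-180°,180°])

-0.000 -90.000 120.000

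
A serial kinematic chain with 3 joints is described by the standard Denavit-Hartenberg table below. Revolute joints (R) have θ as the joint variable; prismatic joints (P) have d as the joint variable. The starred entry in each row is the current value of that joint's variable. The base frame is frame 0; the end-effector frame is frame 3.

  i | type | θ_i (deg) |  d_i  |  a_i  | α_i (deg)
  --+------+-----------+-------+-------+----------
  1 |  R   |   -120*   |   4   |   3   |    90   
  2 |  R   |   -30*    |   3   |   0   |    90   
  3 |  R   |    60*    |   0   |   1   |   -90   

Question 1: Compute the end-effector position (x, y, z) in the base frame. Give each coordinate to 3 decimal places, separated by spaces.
-5.065 -1.040 3.750

after link 1: o_1 = (-1.5000, -2.5981, 4.0000)
after link 2: o_2 = (-4.0981, -1.0981, 4.0000)
after link 3: o_3 = (-5.0646, -1.0401, 3.7500)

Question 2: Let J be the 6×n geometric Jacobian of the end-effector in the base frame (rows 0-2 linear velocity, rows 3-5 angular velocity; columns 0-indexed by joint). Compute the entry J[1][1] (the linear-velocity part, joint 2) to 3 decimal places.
-0.217

axis z_1 = (-0.8660,0.5000,0.0000); lever o_n−o_1 = (-3.5646,1.5580,-0.2500)
cross product → J_v[:, 1] = (-0.1250,-0.2165,0.4330)
J_ω[:, 1] = z_1
entry J[1][1] = -0.2165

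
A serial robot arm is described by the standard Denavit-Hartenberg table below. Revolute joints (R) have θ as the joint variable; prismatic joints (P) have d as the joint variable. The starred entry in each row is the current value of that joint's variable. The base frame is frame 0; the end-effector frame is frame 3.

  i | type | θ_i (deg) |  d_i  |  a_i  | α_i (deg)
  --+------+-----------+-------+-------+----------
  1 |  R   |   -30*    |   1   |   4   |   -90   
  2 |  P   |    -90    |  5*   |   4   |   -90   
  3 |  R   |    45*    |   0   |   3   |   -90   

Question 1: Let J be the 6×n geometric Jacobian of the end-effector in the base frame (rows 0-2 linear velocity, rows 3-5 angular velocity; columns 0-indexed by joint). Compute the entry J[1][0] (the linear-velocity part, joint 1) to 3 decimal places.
axis z_0 = ẑ; lever o_n−o_0 = (4.9034,0.4930,7.1213)
cross product → J_v[:, 0] = (-0.4930,4.9034,0.0000)
J_ω[:, 0] = z_0
entry J[1][0] = 4.9034

4.903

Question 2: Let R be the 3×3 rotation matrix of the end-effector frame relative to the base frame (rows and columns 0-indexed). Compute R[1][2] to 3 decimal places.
-0.612

End-effector z-axis (col 2 of R) = (-0.3536,-0.6124,-0.7071)
R[1][2] = -0.6124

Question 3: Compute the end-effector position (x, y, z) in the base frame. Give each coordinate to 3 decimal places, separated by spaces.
after link 1: o_1 = (3.4641, -2.0000, 1.0000)
after link 2: o_2 = (5.9641, 2.3301, 5.0000)
after link 3: o_3 = (4.9034, 0.4930, 7.1213)

4.903 0.493 7.121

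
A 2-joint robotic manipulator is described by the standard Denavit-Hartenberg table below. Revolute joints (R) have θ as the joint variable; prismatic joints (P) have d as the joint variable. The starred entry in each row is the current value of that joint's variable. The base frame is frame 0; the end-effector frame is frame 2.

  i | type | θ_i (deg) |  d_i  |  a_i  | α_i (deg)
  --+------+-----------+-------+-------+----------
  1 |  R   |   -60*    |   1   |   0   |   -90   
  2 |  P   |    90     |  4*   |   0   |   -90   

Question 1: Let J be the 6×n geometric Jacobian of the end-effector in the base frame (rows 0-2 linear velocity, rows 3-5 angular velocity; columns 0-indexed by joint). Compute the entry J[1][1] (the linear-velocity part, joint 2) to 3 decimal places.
0.500

prismatic axis z_1 = (0.8660,0.5000,0.0000)
J_v[:, 1] = z_1; J_ω[:, 1] = (0,0,0)
entry J[1][1] = 0.5000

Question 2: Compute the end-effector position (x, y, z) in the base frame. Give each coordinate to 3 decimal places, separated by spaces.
3.464 2.000 1.000

after link 1: o_1 = (0.0000, 0.0000, 1.0000)
after link 2: o_2 = (3.4641, 2.0000, 1.0000)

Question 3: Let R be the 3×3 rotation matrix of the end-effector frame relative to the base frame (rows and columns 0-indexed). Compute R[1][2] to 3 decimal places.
End-effector z-axis (col 2 of R) = (-0.5000,0.8660,-0.0000)
R[1][2] = 0.8660

0.866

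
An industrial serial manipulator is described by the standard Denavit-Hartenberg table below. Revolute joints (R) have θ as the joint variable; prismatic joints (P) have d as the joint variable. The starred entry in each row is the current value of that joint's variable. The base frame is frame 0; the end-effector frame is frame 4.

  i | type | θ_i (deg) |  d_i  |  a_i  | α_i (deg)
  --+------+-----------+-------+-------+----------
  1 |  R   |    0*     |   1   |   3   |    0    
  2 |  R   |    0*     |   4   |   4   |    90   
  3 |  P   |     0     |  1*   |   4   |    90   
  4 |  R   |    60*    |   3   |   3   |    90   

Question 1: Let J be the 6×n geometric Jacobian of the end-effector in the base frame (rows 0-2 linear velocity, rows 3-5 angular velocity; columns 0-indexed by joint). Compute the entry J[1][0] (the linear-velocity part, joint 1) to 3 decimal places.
12.500

axis z_0 = ẑ; lever o_n−o_0 = (12.5000,-3.5981,2.0000)
cross product → J_v[:, 0] = (3.5981,12.5000,-0.0000)
J_ω[:, 0] = z_0
entry J[1][0] = 12.5000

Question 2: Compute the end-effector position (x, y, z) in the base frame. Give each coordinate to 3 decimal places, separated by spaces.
after link 1: o_1 = (3.0000, 0.0000, 1.0000)
after link 2: o_2 = (7.0000, 0.0000, 5.0000)
after link 3: o_3 = (11.0000, -1.0000, 5.0000)
after link 4: o_4 = (12.5000, -3.5981, 2.0000)

12.500 -3.598 2.000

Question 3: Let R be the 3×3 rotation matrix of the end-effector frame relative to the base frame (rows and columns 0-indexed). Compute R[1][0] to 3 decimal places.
-0.866

End-effector x-axis (col 0 of R) = (0.5000,-0.8660,0.0000)
R[1][0] = -0.8660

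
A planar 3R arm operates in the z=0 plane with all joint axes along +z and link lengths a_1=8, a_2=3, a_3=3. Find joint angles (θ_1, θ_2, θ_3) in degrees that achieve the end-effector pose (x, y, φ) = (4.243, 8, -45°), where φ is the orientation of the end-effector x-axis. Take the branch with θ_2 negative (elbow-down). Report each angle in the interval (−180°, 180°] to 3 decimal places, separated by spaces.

wrist centre = target − a_3·(cos φ, sin φ) = (2.1217, 10.1213)
cos θ_2 = (106.9427−8²−3²)/(2·8·3) = 0.7071; θ_2 = -44.9974° (elbow-down)
β = atan2(10.1213,2.1217) = 78.1608°; ψ = atan2(-2.1212,10.1214) = -11.8366°
θ_1 = β − ψ = 89.9974°
θ_3 = φ − θ_1 − θ_2 = -90.0000° (wrapped to (-180°,180°])

89.997 -44.997 -90.000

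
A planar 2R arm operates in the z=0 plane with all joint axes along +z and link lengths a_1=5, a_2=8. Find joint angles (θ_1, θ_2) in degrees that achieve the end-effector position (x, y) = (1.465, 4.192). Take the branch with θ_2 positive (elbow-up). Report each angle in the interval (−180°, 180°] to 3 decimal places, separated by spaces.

cos θ_2 = (19.7191−5²−8²)/(2·5·8) = -0.8660; θ_2 = 149.9984° (elbow-up)
β = atan2(4.1920,1.4650) = 70.7367°; ψ = atan2(4.0002,-1.9281) = 115.7340°
θ_1 = β − ψ = -44.9973°

-44.997 149.998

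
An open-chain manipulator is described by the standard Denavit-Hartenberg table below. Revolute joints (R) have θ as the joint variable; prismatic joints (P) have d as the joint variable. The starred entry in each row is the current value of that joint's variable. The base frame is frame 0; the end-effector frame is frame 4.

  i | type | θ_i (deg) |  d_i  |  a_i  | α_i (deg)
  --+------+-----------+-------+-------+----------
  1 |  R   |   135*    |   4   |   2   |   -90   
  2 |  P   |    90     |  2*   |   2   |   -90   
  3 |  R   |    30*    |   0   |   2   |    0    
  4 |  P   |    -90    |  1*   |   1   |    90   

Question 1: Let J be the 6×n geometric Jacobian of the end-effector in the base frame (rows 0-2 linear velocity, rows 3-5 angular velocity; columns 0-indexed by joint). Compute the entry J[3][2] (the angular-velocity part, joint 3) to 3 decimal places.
0.707

axis z_2 = (0.7071,-0.7071,-0.0000); lever o_n−o_2 = (0.8018,-0.6124,-2.2321)
cross product → J_v[:, 2] = (1.5783,1.5783,0.1340)
J_ω[:, 2] = z_2
entry J[3][2] = 0.7071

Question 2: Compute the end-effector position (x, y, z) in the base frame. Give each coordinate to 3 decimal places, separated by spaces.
-2.027 -0.612 -0.232

after link 1: o_1 = (-1.4142, 1.4142, 4.0000)
after link 2: o_2 = (-2.8284, 0.0000, 2.0000)
after link 3: o_3 = (-2.1213, 0.7071, 0.2679)
after link 4: o_4 = (-2.0266, -0.6124, -0.2321)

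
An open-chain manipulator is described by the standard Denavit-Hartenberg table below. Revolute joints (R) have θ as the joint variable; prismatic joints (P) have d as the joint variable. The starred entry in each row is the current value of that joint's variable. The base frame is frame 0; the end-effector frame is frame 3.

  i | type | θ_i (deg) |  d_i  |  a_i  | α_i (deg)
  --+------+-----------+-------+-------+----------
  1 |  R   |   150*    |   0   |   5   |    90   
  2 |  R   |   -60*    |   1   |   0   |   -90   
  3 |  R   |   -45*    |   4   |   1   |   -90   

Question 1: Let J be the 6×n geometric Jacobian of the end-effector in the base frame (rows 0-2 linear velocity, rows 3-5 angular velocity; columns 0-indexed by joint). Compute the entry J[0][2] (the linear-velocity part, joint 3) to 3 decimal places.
axis z_2 = (-0.7500,0.4330,0.5000); lever o_n−o_2 = (-2.9526,2.5212,1.3876)
cross product → J_v[:, 2] = (-0.6597,-0.4356,-0.6124)
J_ω[:, 2] = z_2
entry J[0][2] = -0.6597

-0.660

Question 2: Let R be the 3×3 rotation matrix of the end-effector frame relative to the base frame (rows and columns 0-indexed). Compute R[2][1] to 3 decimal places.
-0.500

End-effector y-axis (col 1 of R) = (0.7500,-0.4330,-0.5000)
R[2][1] = -0.5000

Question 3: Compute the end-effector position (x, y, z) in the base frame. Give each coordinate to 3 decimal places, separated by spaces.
-6.783 5.887 1.388

after link 1: o_1 = (-4.3301, 2.5000, 0.0000)
after link 2: o_2 = (-3.8301, 3.3660, 0.0000)
after link 3: o_3 = (-6.7828, 5.8872, 1.3876)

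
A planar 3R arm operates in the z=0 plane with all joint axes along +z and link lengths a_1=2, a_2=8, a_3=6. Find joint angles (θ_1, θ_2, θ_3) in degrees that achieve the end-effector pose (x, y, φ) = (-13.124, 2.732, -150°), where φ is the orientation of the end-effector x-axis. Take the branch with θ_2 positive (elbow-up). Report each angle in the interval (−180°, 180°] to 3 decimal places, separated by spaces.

119.981 30.022 59.997

wrist centre = target − a_3·(cos φ, sin φ) = (-7.9278, 5.7320)
cos θ_2 = (95.7066−2²−8²)/(2·2·8) = 0.8658; θ_2 = 30.0223° (elbow-up)
β = atan2(5.7320,-7.9278) = 144.1323°; ψ = atan2(4.0027,8.9266) = 24.1514°
θ_1 = β − ψ = 119.9809°
θ_3 = φ − θ_1 − θ_2 = 59.9968° (wrapped to (-180°,180°])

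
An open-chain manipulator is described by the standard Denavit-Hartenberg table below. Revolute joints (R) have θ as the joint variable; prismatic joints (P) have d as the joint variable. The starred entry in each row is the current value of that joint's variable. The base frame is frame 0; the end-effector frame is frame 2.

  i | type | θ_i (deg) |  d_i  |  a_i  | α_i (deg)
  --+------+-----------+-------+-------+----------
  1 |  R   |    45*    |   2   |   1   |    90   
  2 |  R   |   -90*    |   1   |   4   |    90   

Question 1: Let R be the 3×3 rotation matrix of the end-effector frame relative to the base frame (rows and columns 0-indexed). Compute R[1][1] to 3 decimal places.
-0.707

End-effector y-axis (col 1 of R) = (0.7071,-0.7071,0.0000)
R[1][1] = -0.7071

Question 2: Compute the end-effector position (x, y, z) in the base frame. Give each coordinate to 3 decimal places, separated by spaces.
1.414 -0.000 -2.000

after link 1: o_1 = (0.7071, 0.7071, 2.0000)
after link 2: o_2 = (1.4142, -0.0000, -2.0000)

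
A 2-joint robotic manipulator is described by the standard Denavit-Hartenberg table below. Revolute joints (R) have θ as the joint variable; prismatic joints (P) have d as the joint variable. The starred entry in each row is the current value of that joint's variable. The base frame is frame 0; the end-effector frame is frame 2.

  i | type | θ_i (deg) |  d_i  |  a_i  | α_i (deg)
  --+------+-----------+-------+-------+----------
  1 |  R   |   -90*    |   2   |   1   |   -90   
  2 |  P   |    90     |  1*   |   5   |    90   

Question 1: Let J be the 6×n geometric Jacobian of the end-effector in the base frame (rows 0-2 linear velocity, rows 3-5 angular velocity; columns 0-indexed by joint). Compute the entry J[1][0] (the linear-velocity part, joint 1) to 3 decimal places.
axis z_0 = ẑ; lever o_n−o_0 = (1.0000,-1.0000,-3.0000)
cross product → J_v[:, 0] = (1.0000,1.0000,-0.0000)
J_ω[:, 0] = z_0
entry J[1][0] = 1.0000

1.000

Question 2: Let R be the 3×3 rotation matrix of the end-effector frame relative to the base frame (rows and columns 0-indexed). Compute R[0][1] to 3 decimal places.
1.000

End-effector y-axis (col 1 of R) = (1.0000,0.0000,0.0000)
R[0][1] = 1.0000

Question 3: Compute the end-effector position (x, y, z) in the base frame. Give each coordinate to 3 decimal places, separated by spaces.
after link 1: o_1 = (0.0000, -1.0000, 2.0000)
after link 2: o_2 = (1.0000, -1.0000, -3.0000)

1.000 -1.000 -3.000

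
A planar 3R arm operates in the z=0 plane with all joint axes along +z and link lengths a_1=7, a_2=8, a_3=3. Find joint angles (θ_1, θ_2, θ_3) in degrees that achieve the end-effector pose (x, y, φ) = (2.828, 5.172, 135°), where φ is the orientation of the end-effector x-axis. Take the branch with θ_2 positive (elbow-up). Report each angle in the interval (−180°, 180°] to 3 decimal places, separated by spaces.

wrist centre = target − a_3·(cos φ, sin φ) = (4.9493, 3.0507)
cos θ_2 = (33.8024−7²−8²)/(2·7·8) = -0.7071; θ_2 = 135.0012° (elbow-up)
β = atan2(3.0507,4.9493) = 31.6490°; ψ = atan2(5.6567,1.3430) = 76.6441°
θ_1 = β − ψ = -44.9951°
θ_3 = φ − θ_1 − θ_2 = 44.9939° (wrapped to (-180°,180°])

-44.995 135.001 44.994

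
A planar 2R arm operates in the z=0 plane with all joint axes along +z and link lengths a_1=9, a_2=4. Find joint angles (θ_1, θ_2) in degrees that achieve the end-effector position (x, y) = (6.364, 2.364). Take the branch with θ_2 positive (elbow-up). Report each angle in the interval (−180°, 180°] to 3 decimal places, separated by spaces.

cos θ_2 = (46.0890−9²−4²)/(2·9·4) = -0.7071; θ_2 = 134.9992° (elbow-up)
β = atan2(2.3640,6.3640) = 20.3782°; ψ = atan2(2.8285,6.1716) = 24.6221°
θ_1 = β − ψ = -4.2439°

-4.244 134.999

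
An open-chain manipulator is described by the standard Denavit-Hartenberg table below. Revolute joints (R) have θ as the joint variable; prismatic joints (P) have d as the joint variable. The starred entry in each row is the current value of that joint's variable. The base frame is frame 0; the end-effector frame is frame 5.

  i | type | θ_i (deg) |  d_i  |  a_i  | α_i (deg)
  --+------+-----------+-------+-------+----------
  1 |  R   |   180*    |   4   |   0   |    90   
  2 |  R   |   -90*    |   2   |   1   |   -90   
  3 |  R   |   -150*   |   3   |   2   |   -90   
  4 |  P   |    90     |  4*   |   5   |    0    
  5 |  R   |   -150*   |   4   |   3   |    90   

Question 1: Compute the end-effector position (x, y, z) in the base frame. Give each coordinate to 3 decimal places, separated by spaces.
after link 1: o_1 = (0.0000, 0.0000, 4.0000)
after link 2: o_2 = (0.0000, 2.0000, 3.0000)
after link 3: o_3 = (-3.0000, 3.0000, 4.7321)
after link 4: o_4 = (2.0000, 6.4641, 2.7321)
after link 5: o_5 = (-0.5981, 10.6782, 2.0311)

-0.598 10.678 2.031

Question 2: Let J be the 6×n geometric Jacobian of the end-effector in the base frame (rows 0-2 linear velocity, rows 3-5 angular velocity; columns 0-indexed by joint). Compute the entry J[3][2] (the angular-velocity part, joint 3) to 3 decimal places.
axis z_2 = (-1.0000,0.0000,0.0000); lever o_n−o_2 = (-0.5981,8.6782,-0.9689)
cross product → J_v[:, 2] = (-0.0000,-0.9689,-8.6782)
J_ω[:, 2] = z_2
entry J[3][2] = -1.0000

-1.000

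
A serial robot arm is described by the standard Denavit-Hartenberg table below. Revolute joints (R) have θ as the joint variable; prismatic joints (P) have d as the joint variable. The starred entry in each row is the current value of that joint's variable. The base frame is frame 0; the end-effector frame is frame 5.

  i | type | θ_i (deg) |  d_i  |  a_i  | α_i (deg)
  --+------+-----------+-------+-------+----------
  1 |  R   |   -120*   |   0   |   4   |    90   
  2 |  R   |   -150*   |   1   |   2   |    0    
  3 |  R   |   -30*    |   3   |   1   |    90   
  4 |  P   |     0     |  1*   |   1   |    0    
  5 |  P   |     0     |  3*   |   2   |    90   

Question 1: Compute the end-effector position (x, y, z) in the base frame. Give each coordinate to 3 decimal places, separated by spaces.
-2.598 3.500 3.000

after link 1: o_1 = (-2.0000, -3.4641, 0.0000)
after link 2: o_2 = (-2.0000, -1.4641, -1.0000)
after link 3: o_3 = (-4.0981, 0.9019, -1.0000)
after link 4: o_4 = (-3.5981, 1.7679, 0.0000)
after link 5: o_5 = (-2.5981, 3.5000, 3.0000)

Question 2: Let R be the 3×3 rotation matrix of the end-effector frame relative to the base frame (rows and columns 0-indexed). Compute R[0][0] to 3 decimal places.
End-effector x-axis (col 0 of R) = (0.5000,0.8660,0.0000)
R[0][0] = 0.5000

0.500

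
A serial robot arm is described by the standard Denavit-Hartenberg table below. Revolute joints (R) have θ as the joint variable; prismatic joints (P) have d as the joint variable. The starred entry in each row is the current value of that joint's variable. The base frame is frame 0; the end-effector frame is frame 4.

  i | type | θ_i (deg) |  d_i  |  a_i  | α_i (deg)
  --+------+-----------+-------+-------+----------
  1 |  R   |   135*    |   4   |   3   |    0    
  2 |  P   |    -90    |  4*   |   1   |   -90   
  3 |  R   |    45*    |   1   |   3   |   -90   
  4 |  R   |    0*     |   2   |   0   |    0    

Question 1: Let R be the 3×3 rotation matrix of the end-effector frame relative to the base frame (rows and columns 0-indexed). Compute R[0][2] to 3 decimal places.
End-effector z-axis (col 2 of R) = (-0.5000,-0.5000,-0.7071)
R[0][2] = -0.5000

-0.500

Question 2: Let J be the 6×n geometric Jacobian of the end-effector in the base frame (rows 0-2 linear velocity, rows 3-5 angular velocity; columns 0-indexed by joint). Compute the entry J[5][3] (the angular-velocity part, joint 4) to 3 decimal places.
axis z_3 = (-0.5000,-0.5000,-0.7071); lever o_n−o_3 = (-1.0000,-1.0000,-1.4142)
cross product → J_v[:, 3] = (-0.0000,0.0000,0.0000)
J_ω[:, 3] = z_3
entry J[5][3] = -0.7071

-0.707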